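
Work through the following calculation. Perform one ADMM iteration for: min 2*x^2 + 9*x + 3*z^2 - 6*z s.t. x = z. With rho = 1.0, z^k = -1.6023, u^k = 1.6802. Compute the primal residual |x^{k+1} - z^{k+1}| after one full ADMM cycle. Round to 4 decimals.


ADMM iteration with rho = 1.0, z^k = -1.6023, u^k = 1.6802
Step 1: x-update.
Minimize 2*x^2 + 9*x + (1.0/2)*(x + 1.6023 + 1.6802)^2
FOC: (2*2 + 1.0)*x = -9 + 1.0*(-1.6023 - 1.6802)
x^{k+1} = -2.4565
Step 2: z-update.
Minimize 3*z^2 - 6*z + (1.0/2)*(-2.4565 - z + 1.6802)^2
FOC: (2*3 + 1.0)*z = 6 + 1.0*(-2.4565 + 1.6802)
z^{k+1} = 0.7462
Step 3: u-update.
u^{k+1} = 1.6802 - 2.4565 - 0.7462 = -1.5225
Step 4: Primal residual = |-2.4565 - 0.7462| = 3.2027


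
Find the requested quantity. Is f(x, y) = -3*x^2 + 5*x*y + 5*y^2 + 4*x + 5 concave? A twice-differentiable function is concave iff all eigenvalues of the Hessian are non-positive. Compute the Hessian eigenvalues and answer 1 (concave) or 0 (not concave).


The Hessian of f(x,y) = -3*x^2 + 5*x*y + 5*y^2 + 4*x + 5 is:
H = [[-6, 5], [5, 10]]
Trace = -6 + 10 = 4
Determinant = -6*10 - (5)^2 = -85
Discriminant = (4)^2 - 4*-85 = 356.0
Eigenvalues: lambda_1 = -7.434, lambda_2 = 11.434
The function is not concave.

0


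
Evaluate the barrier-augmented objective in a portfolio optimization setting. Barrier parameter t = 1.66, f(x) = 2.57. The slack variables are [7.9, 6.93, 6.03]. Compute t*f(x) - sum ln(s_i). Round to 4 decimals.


Step 1: Compute log-barrier.
ln values: [2.0669, 1.9359, 1.7967]
phi = -(2.0669 + 1.9359 + 1.7967) = -5.7995
Step 2: Compute augmented objective.
t*f(x) = 1.66*2.57 = 4.2662
Total = 4.2662 - 5.7995 = -1.5333


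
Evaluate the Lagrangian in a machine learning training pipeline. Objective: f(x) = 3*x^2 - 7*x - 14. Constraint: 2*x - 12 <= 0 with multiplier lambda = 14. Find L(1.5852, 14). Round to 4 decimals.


Step 1: Evaluate f(x).
f(1.5852) = 3*1.5852^2 - 7*1.5852 - 14 = -17.5578
Step 2: Evaluate g(x).
g(1.5852) = 2*1.5852 - 12 = -8.8296
Step 3: Compute Lagrangian.
L = -17.5578 + 14*-8.8296 = -141.1722


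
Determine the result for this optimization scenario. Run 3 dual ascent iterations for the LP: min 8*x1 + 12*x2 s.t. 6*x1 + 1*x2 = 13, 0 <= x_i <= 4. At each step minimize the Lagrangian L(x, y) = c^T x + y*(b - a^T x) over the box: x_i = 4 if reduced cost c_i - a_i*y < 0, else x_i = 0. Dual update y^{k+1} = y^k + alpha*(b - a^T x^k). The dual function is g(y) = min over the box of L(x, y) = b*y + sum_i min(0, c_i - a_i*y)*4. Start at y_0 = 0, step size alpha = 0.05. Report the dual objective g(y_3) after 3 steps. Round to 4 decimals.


Dual ascent for LP: min 8*x1 + 12*x2, 6*x1 + 1*x2 = 13, 0 <= x_i <= 4
Step 1: y^k = 0.0, reduced costs: (8.0, 12.0)
  x^k = (0.0, 0.0), subgradient = b - a^T x = 13.0
  y^{k+1} = 0.0 + 0.05*13.0 = 0.65
Step 2: y^k = 0.65, reduced costs: (4.1, 11.35)
  x^k = (0.0, 0.0), subgradient = b - a^T x = 13.0
  y^{k+1} = 0.65 + 0.05*13.0 = 1.3
Step 3: y^k = 1.3, reduced costs: (0.2, 10.7)
  x^k = (0.0, 0.0), subgradient = b - a^T x = 13.0
  y^{k+1} = 1.3 + 0.05*13.0 = 1.95
Dual objective at y_3 = 1.95: reduced costs (-3.7, 10.05), box minimizer x = (4.0, 0.0)
g(y_3) = b*y + (c1 - a1*y)*x1 + (c2 - a2*y)*x2 = 13*1.95 + (-3.7)*4.0 + 10.05*0.0 = 25.35 - 14.8 + 0.0 = 10.55


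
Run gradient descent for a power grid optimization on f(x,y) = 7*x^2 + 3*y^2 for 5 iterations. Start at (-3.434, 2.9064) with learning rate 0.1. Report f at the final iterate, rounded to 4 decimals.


Gradient descent on f(x,y) = 7*x^2 + 3*y^2.
Starting point: (-3.434, 2.9064), alpha = 0.1
Step 1: grad_x = 2*7*-3.434 = -48.076, grad_y = 2*3*2.9064 = 17.4384
  x_1 = -3.434 - 0.1*-48.076 = 1.3736
  y_1 = 2.9064 - 0.1*17.4384 = 1.1626
Step 2: grad_x = 2*7*1.3736 = 19.2304, grad_y = 2*3*1.1626 = 6.9754
  x_2 = 1.3736 - 0.1*19.2304 = -0.5494
  y_2 = 1.1626 - 0.1*6.9754 = 0.465
Step 3: grad_x = 2*7*-0.5494 = -7.6922, grad_y = 2*3*0.465 = 2.7901
  x_3 = -0.5494 - 0.1*-7.6922 = 0.2198
  y_3 = 0.465 - 0.1*2.7901 = 0.186
Step 4: grad_x = 2*7*0.2198 = 3.0769, grad_y = 2*3*0.186 = 1.1161
  x_4 = 0.2198 - 0.1*3.0769 = -0.0879
  y_4 = 0.186 - 0.1*1.1161 = 0.0744
Step 5: grad_x = 2*7*-0.0879 = -1.2307, grad_y = 2*3*0.0744 = 0.4464
  x_5 = -0.0879 - 0.1*-1.2307 = 0.0352
  y_5 = 0.0744 - 0.1*0.4464 = 0.0298
f(0.0352, 0.0298) = 7*0.0352^2 + 3*0.0298^2 = 0.0113


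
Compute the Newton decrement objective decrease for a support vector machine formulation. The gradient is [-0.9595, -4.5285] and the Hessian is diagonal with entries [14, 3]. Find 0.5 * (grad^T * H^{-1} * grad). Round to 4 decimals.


Step 1: H is diagonal, so H^(-1) * g = [-0.0685, -1.5095].
Step 2: g^T H^(-1) g = sum_i g_i^2 / H_ii
  = (-0.9595)^2/14 + (-4.5285)^2/3
  = 0.0658 + 6.8358 = 6.9015
Step 3: Objective decrease = 0.5 * g^T H^(-1) g = 3.4508


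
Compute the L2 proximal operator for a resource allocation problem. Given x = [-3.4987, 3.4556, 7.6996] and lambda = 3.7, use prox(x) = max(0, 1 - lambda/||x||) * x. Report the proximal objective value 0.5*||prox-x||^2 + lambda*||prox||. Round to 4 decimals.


Step 1: Compute ||x||.
||x|| = 9.136
Step 2: Compute scaling factor.
scale = max(0, 1 - 3.7/9.136) = 0.595
Step 3: prox(x) = [-2.0818, 2.0561, 4.5813]
||prox(x)|| = 5.436
Step 4: Proximal objective.
0.5*||prox-x||^2 = 6.845
lambda*||prox|| = 20.1132
Total = 26.9581


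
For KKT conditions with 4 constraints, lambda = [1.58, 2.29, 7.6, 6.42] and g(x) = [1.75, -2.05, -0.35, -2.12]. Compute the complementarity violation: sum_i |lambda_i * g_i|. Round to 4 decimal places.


KKT complementary slackness check:
lambda_1 * g_1 = 1.58 * 1.75 = 2.765
lambda_2 * g_2 = 2.29 * -2.05 = -4.6945
lambda_3 * g_3 = 7.6 * -0.35 = -2.66
lambda_4 * g_4 = 6.42 * -2.12 = -13.6104
Total violation = 2.765 + 4.6945 + 2.66 + 13.6104 = 23.7299


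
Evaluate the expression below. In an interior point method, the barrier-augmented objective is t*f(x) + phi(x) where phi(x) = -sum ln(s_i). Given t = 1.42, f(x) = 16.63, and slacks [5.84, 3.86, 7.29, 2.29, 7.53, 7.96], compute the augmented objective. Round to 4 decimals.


Step 1: Compute log-barrier.
ln values: [1.7647, 1.3507, 1.9865, 0.8286, 2.0189, 2.0744]
phi = -(1.7647 + 1.3507 + 1.9865 + 0.8286 + 2.0189 + 2.0744) = -10.0238
Step 2: Compute augmented objective.
t*f(x) = 1.42*16.63 = 23.6146
Total = 23.6146 - 10.0238 = 13.5908


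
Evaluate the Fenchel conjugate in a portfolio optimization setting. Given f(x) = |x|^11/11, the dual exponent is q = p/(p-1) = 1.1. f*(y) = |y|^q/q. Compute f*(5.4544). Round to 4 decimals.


The conjugate exponent q satisfies 1/p + 1/q = 1.
p = 11, so q = 11/(11 - 1) = 1.1
|y|^q = 5.4544^1.1 = 6.4628
f*(5.4544) = 6.4628 / 1.1 = 5.8753


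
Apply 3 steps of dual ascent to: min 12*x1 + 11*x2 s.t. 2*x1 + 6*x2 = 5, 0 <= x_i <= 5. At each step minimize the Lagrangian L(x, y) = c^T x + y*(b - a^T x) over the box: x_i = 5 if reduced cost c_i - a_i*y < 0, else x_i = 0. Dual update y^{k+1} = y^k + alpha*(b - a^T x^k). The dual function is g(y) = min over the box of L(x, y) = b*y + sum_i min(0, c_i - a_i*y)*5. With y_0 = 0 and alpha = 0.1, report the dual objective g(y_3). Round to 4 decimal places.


Dual ascent for LP: min 12*x1 + 11*x2, 2*x1 + 6*x2 = 5, 0 <= x_i <= 5
Step 1: y^k = 0.0, reduced costs: (12.0, 11.0)
  x^k = (0.0, 0.0), subgradient = b - a^T x = 5.0
  y^{k+1} = 0.0 + 0.1*5.0 = 0.5
Step 2: y^k = 0.5, reduced costs: (11.0, 8.0)
  x^k = (0.0, 0.0), subgradient = b - a^T x = 5.0
  y^{k+1} = 0.5 + 0.1*5.0 = 1.0
Step 3: y^k = 1.0, reduced costs: (10.0, 5.0)
  x^k = (0.0, 0.0), subgradient = b - a^T x = 5.0
  y^{k+1} = 1.0 + 0.1*5.0 = 1.5
Dual objective at y_3 = 1.5: reduced costs (9.0, 2.0), box minimizer x = (0.0, 0.0)
g(y_3) = b*y + (c1 - a1*y)*x1 + (c2 - a2*y)*x2 = 5*1.5 + 9.0*0.0 + 2.0*0.0 = 7.5 + 0.0 + 0.0 = 7.5


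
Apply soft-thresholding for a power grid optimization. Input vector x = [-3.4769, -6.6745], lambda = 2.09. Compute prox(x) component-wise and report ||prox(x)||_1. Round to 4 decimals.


Soft-thresholding with lambda = 2.09:
prox(-3.4769) = sign(-3.4769)*max(|-3.4769| - 2.09, 0) = -1.3869
prox(-6.6745) = sign(-6.6745)*max(|-6.6745| - 2.09, 0) = -4.5845
prox(x) = [-1.3869, -4.5845]
||prox(x)||_1 = 1.3869 + 4.5845 = 5.9714


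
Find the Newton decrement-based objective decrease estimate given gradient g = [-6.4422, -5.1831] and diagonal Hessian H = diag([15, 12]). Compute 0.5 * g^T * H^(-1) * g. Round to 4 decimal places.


Step 1: H is diagonal, so H^(-1) * g = [-0.4295, -0.4319].
Step 2: g^T H^(-1) g = sum_i g_i^2 / H_ii
  = (-6.4422)^2/15 + (-5.1831)^2/12
  = 2.7668 + 2.2387 = 5.0055
Step 3: Objective decrease = 0.5 * g^T H^(-1) g = 2.5028


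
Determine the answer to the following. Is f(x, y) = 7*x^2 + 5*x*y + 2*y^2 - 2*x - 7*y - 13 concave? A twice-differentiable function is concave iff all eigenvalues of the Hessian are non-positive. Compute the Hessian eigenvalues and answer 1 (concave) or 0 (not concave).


The Hessian of f(x,y) = 7*x^2 + 5*x*y + 2*y^2 - 2*x - 7*y - 13 is:
H = [[14, 5], [5, 4]]
Trace = 14 + 4 = 18
Determinant = 14*4 - (5)^2 = 31
Discriminant = (18)^2 - 4*31 = 200.0
Eigenvalues: lambda_1 = 1.9289, lambda_2 = 16.0711
The function is not concave.

0


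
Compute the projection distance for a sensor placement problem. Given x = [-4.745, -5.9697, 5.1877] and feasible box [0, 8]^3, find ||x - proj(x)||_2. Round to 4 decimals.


Project each component onto [0, 8].
clip(-4.745) = 0.0, clip(-5.9697) = 0.0, clip(5.1877) = 5.1877
Projection = [0.0, 0.0, 5.1877]
Squared diffs: [22.515, 35.6373, 0.0]
Distance = sqrt(58.1523) = 7.6258


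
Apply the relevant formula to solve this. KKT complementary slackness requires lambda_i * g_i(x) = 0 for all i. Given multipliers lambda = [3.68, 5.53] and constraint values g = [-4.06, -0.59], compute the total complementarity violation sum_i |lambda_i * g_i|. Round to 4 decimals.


KKT complementary slackness check:
lambda_1 * g_1 = 3.68 * -4.06 = -14.9408
lambda_2 * g_2 = 5.53 * -0.59 = -3.2627
Total violation = 14.9408 + 3.2627 = 18.2035


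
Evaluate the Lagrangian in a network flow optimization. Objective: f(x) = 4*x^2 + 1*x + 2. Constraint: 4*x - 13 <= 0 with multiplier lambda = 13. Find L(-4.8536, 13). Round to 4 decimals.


Step 1: Evaluate f(x).
f(-4.8536) = 4*(-4.8536)^2 + 1*(-4.8536) + 2 = 91.3761
Step 2: Evaluate g(x).
g(-4.8536) = 4*-4.8536 - 13 = -32.4144
Step 3: Compute Lagrangian.
L = 91.3761 + 13*-32.4144 = -330.0111


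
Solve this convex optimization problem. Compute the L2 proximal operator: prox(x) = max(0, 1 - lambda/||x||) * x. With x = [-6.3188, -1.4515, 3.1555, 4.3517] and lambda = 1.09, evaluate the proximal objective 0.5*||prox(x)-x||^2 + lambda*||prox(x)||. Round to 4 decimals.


Step 1: Compute ||x||.
||x|| = 8.4219
Step 2: Compute scaling factor.
scale = max(0, 1 - 1.09/8.4219) = 0.8706
Step 3: prox(x) = [-5.501, -1.2636, 2.7471, 3.7885]
||prox(x)|| = 7.3319
Step 4: Proximal objective.
0.5*||prox-x||^2 = 0.5941
lambda*||prox|| = 7.9918
Total = 8.5858


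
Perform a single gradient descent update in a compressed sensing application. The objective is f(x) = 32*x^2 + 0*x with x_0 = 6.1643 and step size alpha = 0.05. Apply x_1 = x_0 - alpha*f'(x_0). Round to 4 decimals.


We compute the gradient at x_0 and apply the update.
f'(x) = 64*x + 0
f'(6.1643) = 64*6.1643 + 0 = 394.5152
x_1 = 6.1643 - 0.05*394.5152 = -13.5615


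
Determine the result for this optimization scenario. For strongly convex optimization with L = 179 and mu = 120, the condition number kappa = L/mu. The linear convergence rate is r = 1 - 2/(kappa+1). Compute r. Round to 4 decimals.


Step 1: Compute the condition number.
kappa = L/mu = 179/120 = 1.4917
Step 2: Compute the convergence rate.
r = 1 - 2/(kappa + 1) = 1 - 2*mu/(L + mu) = (L - mu)/(L + mu) = 59/299 = 0.1973


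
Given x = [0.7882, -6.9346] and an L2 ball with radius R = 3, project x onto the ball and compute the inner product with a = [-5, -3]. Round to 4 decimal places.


Step 1: Compute ||x|| (intermediates to 6 decimals).
||x|| = sqrt(0.7882^2 + (-6.9346)^2) = 6.97925
Step 2: Project.
Since ||x|| > R, scale = R/||x|| = 3/6.97925 = 0.429846, proj(x) = scale * x
proj(x) = [0.338805, -2.98081]
Step 3: Dot product.
a^T * proj(x) = -5*0.338805 - 3*(-2.98081) = 7.2484


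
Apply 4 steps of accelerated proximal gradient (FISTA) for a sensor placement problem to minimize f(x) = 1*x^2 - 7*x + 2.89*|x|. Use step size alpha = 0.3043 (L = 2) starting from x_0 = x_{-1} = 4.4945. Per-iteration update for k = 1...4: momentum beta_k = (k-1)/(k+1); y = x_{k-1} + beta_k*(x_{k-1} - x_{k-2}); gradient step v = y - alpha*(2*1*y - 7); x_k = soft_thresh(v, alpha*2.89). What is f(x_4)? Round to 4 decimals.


FISTA on f(x) = 1*x^2 - 7*x + 2.89*|x|
L = 2, alpha = 0.3043
Iteration 1: beta = 0.0, y = 4.4945 + 0.0*(4.4945 - 4.4945) = 4.4945
  grad(y) = 1.989, v = y - alpha*grad = 3.8892
  prox(v) = soft_thresh(3.8892, 0.8794) = 3.0098
Iteration 2: beta = 0.3333, y = 3.0098 + 0.3333*(3.0098 - 4.4945) = 2.5149
  grad(y) = -1.9701, v = y - alpha*grad = 3.1144
  prox(v) = soft_thresh(3.1144, 0.8794) = 2.235
Iteration 3: beta = 0.5, y = 2.235 + 0.5*(2.235 - 3.0098) = 1.8476
  grad(y) = -3.3048, v = y - alpha*grad = 2.8533
  prox(v) = soft_thresh(2.8533, 0.8794) = 1.9738
Iteration 4: beta = 0.6, y = 1.9738 + 0.6*(1.9738 - 2.235) = 1.8171
  grad(y) = -3.3658, v = y - alpha*grad = 2.8413
  prox(v) = soft_thresh(2.8413, 0.8794) = 1.9619
f(x_4) = 1*1.9619^2 - 7*1.9619 + 2.89*|1.9619| = -4.2144


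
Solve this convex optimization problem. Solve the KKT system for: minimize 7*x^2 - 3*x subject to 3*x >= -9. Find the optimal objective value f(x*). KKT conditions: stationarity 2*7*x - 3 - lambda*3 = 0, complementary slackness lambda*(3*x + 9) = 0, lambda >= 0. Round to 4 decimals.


Step 1: Try lambda = 0 (constraint inactive).
Stationarity: 2*7*x - 3 = 0
x* = 3/(2*7) = 3/14 = 0.2143 (rounded; the exact value 3/14 is used below)
Check constraint: 3*0.2143 = 0.6429 >= -9 -- satisfied.
Step 2: Compute optimal value.
f(x*) = 7*(3/14)^2 - 3*(3/14) = -0.3214


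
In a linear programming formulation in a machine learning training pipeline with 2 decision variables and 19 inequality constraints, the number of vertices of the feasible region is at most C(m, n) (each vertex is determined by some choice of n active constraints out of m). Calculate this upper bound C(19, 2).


Each vertex corresponds to some choice of n active constraints out of m, so the number of vertices is at most C(m, n) = m! / (n!(m-n)!).
m = 19, n = 2
Numerator: 19 * 18
Denominator: 2! = 2
C(19, 2) = 171


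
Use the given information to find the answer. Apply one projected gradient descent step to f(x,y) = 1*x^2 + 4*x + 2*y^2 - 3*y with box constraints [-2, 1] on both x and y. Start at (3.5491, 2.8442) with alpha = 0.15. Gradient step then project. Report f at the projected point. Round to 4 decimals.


Step 1: Compute gradient at (3.5491, 2.8442).
grad_x = 2*1*3.5491 + 4 = 11.0982
grad_y = 2*2*2.8442 - 3 = 8.3768
Step 2: Gradient step.
x_raw = 3.5491 - 0.15*11.0982 = 1.8844
y_raw = 2.8442 - 0.15*8.3768 = 1.5877
Step 3: Project onto [-2, 1].
x_proj = clip(1.8844) = 1.0
y_proj = clip(1.5877) = 1.0
Step 4: Evaluate f.
f(1.0, 1.0) = 4.0


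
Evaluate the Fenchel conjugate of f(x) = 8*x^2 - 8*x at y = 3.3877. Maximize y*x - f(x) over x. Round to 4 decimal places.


f*(y) = sup_x {y*x - a*x^2 - b*x} = sup_x {(y-b)*x - a*x^2}
FOC: (y - b) - 2a*x = 0 => x* = (y - b)/(2a)
x* = (3.3877 + 8)/(2*8) = 0.7117
f*(3.3877) = (y-b)^2/(4a) = (3.3877 + 8)^2/(4*8)
= 129.6797/32 = 4.0525


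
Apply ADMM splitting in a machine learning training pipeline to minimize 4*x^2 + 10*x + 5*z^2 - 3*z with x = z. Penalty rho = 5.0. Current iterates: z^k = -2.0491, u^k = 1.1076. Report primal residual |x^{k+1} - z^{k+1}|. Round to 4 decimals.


ADMM iteration with rho = 5.0, z^k = -2.0491, u^k = 1.1076
Step 1: x-update.
Minimize 4*x^2 + 10*x + (5.0/2)*(x + 2.0491 + 1.1076)^2
FOC: (2*4 + 5.0)*x = -10 + 5.0*(-2.0491 - 1.1076)
x^{k+1} = -1.9833
Step 2: z-update.
Minimize 5*z^2 - 3*z + (5.0/2)*(-1.9833 - z + 1.1076)^2
FOC: (2*5 + 5.0)*z = 3 + 5.0*(-1.9833 + 1.1076)
z^{k+1} = -0.0919
Step 3: u-update.
u^{k+1} = 1.1076 - 1.9833 + 0.0919 = -0.7838
Step 4: Primal residual = |-1.9833 + 0.0919| = 1.8914


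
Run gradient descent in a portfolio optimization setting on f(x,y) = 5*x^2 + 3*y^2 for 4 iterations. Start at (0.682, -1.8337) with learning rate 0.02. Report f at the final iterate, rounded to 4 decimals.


Gradient descent on f(x,y) = 5*x^2 + 3*y^2.
Starting point: (0.682, -1.8337), alpha = 0.02
Step 1: grad_x = 2*5*0.682 = 6.82, grad_y = 2*3*-1.8337 = -11.0022
  x_1 = 0.682 - 0.02*6.82 = 0.5456
  y_1 = -1.8337 - 0.02*-11.0022 = -1.6137
Step 2: grad_x = 2*5*0.5456 = 5.456, grad_y = 2*3*-1.6137 = -9.6819
  x_2 = 0.5456 - 0.02*5.456 = 0.4365
  y_2 = -1.6137 - 0.02*-9.6819 = -1.42
Step 3: grad_x = 2*5*0.4365 = 4.3648, grad_y = 2*3*-1.42 = -8.5201
  x_3 = 0.4365 - 0.02*4.3648 = 0.3492
  y_3 = -1.42 - 0.02*-8.5201 = -1.2496
Step 4: grad_x = 2*5*0.3492 = 3.4918, grad_y = 2*3*-1.2496 = -7.4977
  x_4 = 0.3492 - 0.02*3.4918 = 0.2793
  y_4 = -1.2496 - 0.02*-7.4977 = -1.0997
f(0.2793, -1.0997) = 5*0.2793^2 + 3*(-1.0997)^2 = 4.0179


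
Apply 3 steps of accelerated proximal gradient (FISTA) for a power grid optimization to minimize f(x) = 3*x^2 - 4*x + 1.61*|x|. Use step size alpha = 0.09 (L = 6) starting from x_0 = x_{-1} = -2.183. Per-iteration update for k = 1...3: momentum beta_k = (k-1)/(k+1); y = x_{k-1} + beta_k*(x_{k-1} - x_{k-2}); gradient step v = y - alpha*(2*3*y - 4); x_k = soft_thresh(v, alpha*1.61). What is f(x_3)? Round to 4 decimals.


FISTA on f(x) = 3*x^2 - 4*x + 1.61*|x|
L = 6, alpha = 0.09
Iteration 1: beta = 0.0, y = -2.183 + 0.0*(-2.183 + 2.183) = -2.183
  grad(y) = -17.098, v = y - alpha*grad = -0.6442
  prox(v) = soft_thresh(-0.6442, 0.1449) = -0.4993
Iteration 2: beta = 0.3333, y = -0.4993 + 0.3333*(-0.4993 + 2.183) = 0.062
  grad(y) = -3.6282, v = y - alpha*grad = 0.3885
  prox(v) = soft_thresh(0.3885, 0.1449) = 0.2436
Iteration 3: beta = 0.5, y = 0.2436 + 0.5*(0.2436 + 0.4993) = 0.615
  grad(y) = -0.3097, v = y - alpha*grad = 0.6429
  prox(v) = soft_thresh(0.6429, 0.1449) = 0.498
f(x_3) = 3*0.498^2 - 4*0.498 + 1.61*|0.498| = -0.4462


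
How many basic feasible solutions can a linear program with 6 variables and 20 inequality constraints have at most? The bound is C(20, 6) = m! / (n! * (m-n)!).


Each vertex corresponds to some choice of n active constraints out of m, so the number of vertices is at most C(m, n) = m! / (n!(m-n)!).
m = 20, n = 6
Numerator: 20 * 19 * 18 * 17 * 16 * 15
Denominator: 6! = 720
C(20, 6) = 38760


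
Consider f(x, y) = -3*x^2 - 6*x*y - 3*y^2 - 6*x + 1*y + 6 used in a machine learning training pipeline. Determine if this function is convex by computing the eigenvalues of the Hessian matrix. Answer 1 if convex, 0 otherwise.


The Hessian of f(x,y) = -3*x^2 - 6*x*y - 3*y^2 - 6*x + 1*y + 6 is:
H = [[-6, -6], [-6, -6]]
Trace = -6 - 6 = -12
Determinant = -6*-6 - (-6)^2 = 0
Discriminant = (-12)^2 - 4*0 = 144.0
Eigenvalues: lambda_1 = -12.0, lambda_2 = 0.0
The function is not convex.

0


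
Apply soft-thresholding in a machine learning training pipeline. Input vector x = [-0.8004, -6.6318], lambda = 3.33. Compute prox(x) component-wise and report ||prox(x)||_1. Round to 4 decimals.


Soft-thresholding with lambda = 3.33:
prox(-0.8004) = sign(-0.8004)*max(|-0.8004| - 3.33, 0) = 0.0
prox(-6.6318) = sign(-6.6318)*max(|-6.6318| - 3.33, 0) = -3.3018
prox(x) = [0.0, -3.3018]
||prox(x)||_1 = 0.0 + 3.3018 = 3.3018


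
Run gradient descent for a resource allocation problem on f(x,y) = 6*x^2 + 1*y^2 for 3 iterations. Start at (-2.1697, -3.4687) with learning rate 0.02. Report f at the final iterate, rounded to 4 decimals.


Gradient descent on f(x,y) = 6*x^2 + 1*y^2.
Starting point: (-2.1697, -3.4687), alpha = 0.02
Step 1: grad_x = 2*6*-2.1697 = -26.0364, grad_y = 2*1*-3.4687 = -6.9374
  x_1 = -2.1697 - 0.02*-26.0364 = -1.649
  y_1 = -3.4687 - 0.02*-6.9374 = -3.33
Step 2: grad_x = 2*6*-1.649 = -19.7877, grad_y = 2*1*-3.33 = -6.6599
  x_2 = -1.649 - 0.02*-19.7877 = -1.2532
  y_2 = -3.33 - 0.02*-6.6599 = -3.1968
Step 3: grad_x = 2*6*-1.2532 = -15.0386, grad_y = 2*1*-3.1968 = -6.3935
  x_3 = -1.2532 - 0.02*-15.0386 = -0.9524
  y_3 = -3.1968 - 0.02*-6.3935 = -3.0689
f(-0.9524, -3.0689) = 6*(-0.9524)^2 + 1*(-3.0689)^2 = 14.861


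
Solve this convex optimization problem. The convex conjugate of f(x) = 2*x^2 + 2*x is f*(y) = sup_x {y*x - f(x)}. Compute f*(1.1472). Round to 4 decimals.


f*(y) = sup_x {y*x - a*x^2 - b*x} = sup_x {(y-b)*x - a*x^2}
FOC: (y - b) - 2a*x = 0 => x* = (y - b)/(2a)
x* = (1.1472 - 2)/(2*2) = -0.2132
f*(1.1472) = (y-b)^2/(4a) = (1.1472 - 2)^2/(4*2)
= 0.7273/8 = 0.0909


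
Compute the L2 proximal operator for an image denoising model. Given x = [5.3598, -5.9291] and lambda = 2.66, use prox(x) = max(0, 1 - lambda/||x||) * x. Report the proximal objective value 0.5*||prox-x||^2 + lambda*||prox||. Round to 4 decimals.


Step 1: Compute ||x||.
||x|| = 7.9926
Step 2: Compute scaling factor.
scale = max(0, 1 - 2.66/7.9926) = 0.6672
Step 3: prox(x) = [3.576, -3.9558]
||prox(x)|| = 5.3326
Step 4: Proximal objective.
0.5*||prox-x||^2 = 3.5378
lambda*||prox|| = 14.1847
Total = 17.7225


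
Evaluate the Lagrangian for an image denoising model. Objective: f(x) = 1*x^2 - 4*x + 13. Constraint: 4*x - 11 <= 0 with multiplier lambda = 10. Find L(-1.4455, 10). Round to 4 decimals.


Step 1: Evaluate f(x).
f(-1.4455) = 1*(-1.4455)^2 - 4*(-1.4455) + 13 = 20.8715
Step 2: Evaluate g(x).
g(-1.4455) = 4*-1.4455 - 11 = -16.782
Step 3: Compute Lagrangian.
L = 20.8715 + 10*-16.782 = -146.9485


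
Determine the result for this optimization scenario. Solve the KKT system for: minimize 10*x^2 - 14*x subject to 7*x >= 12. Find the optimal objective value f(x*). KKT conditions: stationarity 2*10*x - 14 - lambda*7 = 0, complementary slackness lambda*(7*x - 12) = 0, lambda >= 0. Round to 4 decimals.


Step 1: Try lambda = 0 (constraint inactive).
x_unc = 14/(2*10) = 0.7
Check: 7*0.7 = 4.9 < 12 -- violated!
Step 2: Constraint must be active: 7*x = 12
x* = 12/7 = 1.7143 (rounded; the exact value 12/7 is used below)
lambda = (2*10*(12/7) - 14)/7 = 2.898
Step 3: Compute optimal value.
f(x*) = 10*(12/7)^2 - 14*(12/7) = 5.3878


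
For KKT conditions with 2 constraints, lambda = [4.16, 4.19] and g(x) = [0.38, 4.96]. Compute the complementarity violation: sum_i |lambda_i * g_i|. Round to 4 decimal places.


KKT complementary slackness check:
lambda_1 * g_1 = 4.16 * 0.38 = 1.5808
lambda_2 * g_2 = 4.19 * 4.96 = 20.7824
Total violation = 1.5808 + 20.7824 = 22.3632


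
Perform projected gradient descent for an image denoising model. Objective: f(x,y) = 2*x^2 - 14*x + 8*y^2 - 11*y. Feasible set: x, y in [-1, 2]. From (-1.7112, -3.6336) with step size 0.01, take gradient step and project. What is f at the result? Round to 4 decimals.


Step 1: Compute gradient at (-1.7112, -3.6336).
grad_x = 2*2*-1.7112 - 14 = -20.8448
grad_y = 2*8*-3.6336 - 11 = -69.1376
Step 2: Gradient step.
x_raw = -1.7112 - 0.01*-20.8448 = -1.5028
y_raw = -3.6336 - 0.01*-69.1376 = -2.9422
Step 3: Project onto [-1, 2].
x_proj = clip(-1.5028) = -1.0
y_proj = clip(-2.9422) = -1.0
Step 4: Evaluate f.
f(-1.0, -1.0) = 35.0


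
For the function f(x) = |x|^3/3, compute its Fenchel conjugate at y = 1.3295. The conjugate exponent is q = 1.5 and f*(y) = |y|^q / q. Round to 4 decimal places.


The conjugate exponent q satisfies 1/p + 1/q = 1.
p = 3, so q = 3/(3 - 1) = 1.5
|y|^q = 1.3295^1.5 = 1.533
f*(1.3295) = 1.533 / 1.5 = 1.022


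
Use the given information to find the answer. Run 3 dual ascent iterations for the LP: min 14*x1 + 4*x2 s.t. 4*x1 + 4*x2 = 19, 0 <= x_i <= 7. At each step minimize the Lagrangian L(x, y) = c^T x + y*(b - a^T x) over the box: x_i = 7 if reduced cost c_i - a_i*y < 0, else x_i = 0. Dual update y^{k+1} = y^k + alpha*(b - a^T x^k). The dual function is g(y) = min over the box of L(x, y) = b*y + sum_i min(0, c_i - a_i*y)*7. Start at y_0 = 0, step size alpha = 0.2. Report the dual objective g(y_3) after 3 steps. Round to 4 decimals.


Dual ascent for LP: min 14*x1 + 4*x2, 4*x1 + 4*x2 = 19, 0 <= x_i <= 7
Step 1: y^k = 0.0, reduced costs: (14.0, 4.0)
  x^k = (0.0, 0.0), subgradient = b - a^T x = 19.0
  y^{k+1} = 0.0 + 0.2*19.0 = 3.8
Step 2: y^k = 3.8, reduced costs: (-1.2, -11.2)
  x^k = (7.0, 7.0), subgradient = b - a^T x = -37.0
  y^{k+1} = 3.8 + 0.2*-37.0 = -3.6
Step 3: y^k = -3.6, reduced costs: (28.4, 18.4)
  x^k = (0.0, 0.0), subgradient = b - a^T x = 19.0
  y^{k+1} = -3.6 + 0.2*19.0 = 0.2
Dual objective at y_3 = 0.2: reduced costs (13.2, 3.2), box minimizer x = (0.0, 0.0)
g(y_3) = b*y + (c1 - a1*y)*x1 + (c2 - a2*y)*x2 = 19*0.2 + 13.2*0.0 + 3.2*0.0 = 3.8 + 0.0 + 0.0 = 3.8


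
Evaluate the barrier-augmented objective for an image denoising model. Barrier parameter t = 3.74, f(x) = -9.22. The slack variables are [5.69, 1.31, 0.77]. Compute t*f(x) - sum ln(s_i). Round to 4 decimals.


Step 1: Compute log-barrier.
ln values: [1.7387, 0.27, -0.2614]
phi = -(1.7387 + 0.27 - 0.2614) = -1.7474
Step 2: Compute augmented objective.
t*f(x) = 3.74*-9.22 = -34.4828
Total = -34.4828 - 1.7474 = -36.2302


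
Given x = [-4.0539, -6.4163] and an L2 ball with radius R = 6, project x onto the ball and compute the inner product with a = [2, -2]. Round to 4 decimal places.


Step 1: Compute ||x|| (intermediates to 6 decimals).
||x|| = sqrt((-4.0539)^2 + (-6.4163)^2) = 7.589665
Step 2: Project.
Since ||x|| > R, scale = R/||x|| = 6/7.589665 = 0.790549, proj(x) = scale * x
proj(x) = [-3.204807, -5.0724]
Step 3: Dot product.
a^T * proj(x) = 2*(-3.204807) - 2*(-5.0724) = 3.7352


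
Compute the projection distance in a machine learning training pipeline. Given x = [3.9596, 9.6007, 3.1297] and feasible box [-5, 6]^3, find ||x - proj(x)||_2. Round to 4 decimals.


Project each component onto [-5, 6].
clip(3.9596) = 3.9596, clip(9.6007) = 6.0, clip(3.1297) = 3.1297
Projection = [3.9596, 6.0, 3.1297]
Squared diffs: [0.0, 12.965, 0.0]
Distance = sqrt(12.965) = 3.6007


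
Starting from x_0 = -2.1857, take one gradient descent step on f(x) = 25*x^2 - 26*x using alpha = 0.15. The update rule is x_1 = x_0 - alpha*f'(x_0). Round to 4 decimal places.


We compute the gradient at x_0 and apply the update.
f'(x) = 50*x - 26
f'(-2.1857) = 50*-2.1857 - 26 = -135.285
x_1 = -2.1857 - 0.15*-135.285 = 18.1071


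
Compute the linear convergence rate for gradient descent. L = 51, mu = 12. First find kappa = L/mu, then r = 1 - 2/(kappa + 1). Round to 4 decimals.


Step 1: Compute the condition number.
kappa = L/mu = 51/12 = 4.25
Step 2: Compute the convergence rate.
r = 1 - 2/(kappa + 1) = 1 - 2*mu/(L + mu) = (L - mu)/(L + mu) = 39/63 = 0.619


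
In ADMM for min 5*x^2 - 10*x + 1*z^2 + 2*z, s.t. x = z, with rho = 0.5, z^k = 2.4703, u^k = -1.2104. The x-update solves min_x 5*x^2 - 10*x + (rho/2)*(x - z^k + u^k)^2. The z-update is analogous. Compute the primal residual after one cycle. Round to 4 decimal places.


ADMM iteration with rho = 0.5, z^k = 2.4703, u^k = -1.2104
Step 1: x-update.
Minimize 5*x^2 - 10*x + (0.5/2)*(x - 2.4703 - 1.2104)^2
FOC: (2*5 + 0.5)*x = 10 + 0.5*(2.4703 + 1.2104)
x^{k+1} = 1.1277
Step 2: z-update.
Minimize 1*z^2 + 2*z + (0.5/2)*(1.1277 - z - 1.2104)^2
FOC: (2*1 + 0.5)*z = -2 + 0.5*(1.1277 - 1.2104)
z^{k+1} = -0.8165
Step 3: u-update.
u^{k+1} = -1.2104 + 1.1277 + 0.8165 = 0.7338
Step 4: Primal residual = |1.1277 + 0.8165| = 1.9442


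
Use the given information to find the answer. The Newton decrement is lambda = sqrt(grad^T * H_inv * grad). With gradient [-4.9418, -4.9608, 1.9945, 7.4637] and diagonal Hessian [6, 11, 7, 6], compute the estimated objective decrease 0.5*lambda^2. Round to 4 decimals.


Step 1: H is diagonal, so H^(-1) * g = [-0.8236, -0.451, 0.2849, 1.244].
Step 2: g^T H^(-1) g = sum_i g_i^2 / H_ii
  = (-4.9418)^2/6 + (-4.9608)^2/11 + (1.9945)^2/7 + (7.4637)^2/6
  = 4.0702 + 2.2372 + 0.5683 + 9.2845 = 16.1602
Step 3: Objective decrease = 0.5 * g^T H^(-1) g = 8.0801


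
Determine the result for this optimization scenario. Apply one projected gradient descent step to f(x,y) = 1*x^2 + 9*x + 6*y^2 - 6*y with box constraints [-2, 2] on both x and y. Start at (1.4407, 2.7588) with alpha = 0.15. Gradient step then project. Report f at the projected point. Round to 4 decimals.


Step 1: Compute gradient at (1.4407, 2.7588).
grad_x = 2*1*1.4407 + 9 = 11.8814
grad_y = 2*6*2.7588 - 6 = 27.1056
Step 2: Gradient step.
x_raw = 1.4407 - 0.15*11.8814 = -0.3415
y_raw = 2.7588 - 0.15*27.1056 = -1.307
Step 3: Project onto [-2, 2].
x_proj = clip(-0.3415) = -0.3415
y_proj = clip(-1.307) = -1.307
Step 4: Evaluate f.
f(-0.3415, -1.307) = 15.1354


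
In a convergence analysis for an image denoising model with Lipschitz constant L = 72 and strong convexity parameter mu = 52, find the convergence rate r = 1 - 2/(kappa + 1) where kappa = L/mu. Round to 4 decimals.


Step 1: Compute the condition number.
kappa = L/mu = 72/52 = 1.3846
Step 2: Compute the convergence rate.
r = 1 - 2/(kappa + 1) = 1 - 2*mu/(L + mu) = (L - mu)/(L + mu) = 20/124 = 0.1613


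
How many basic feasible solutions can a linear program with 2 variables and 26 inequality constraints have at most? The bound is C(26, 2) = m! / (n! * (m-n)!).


Each vertex corresponds to some choice of n active constraints out of m, so the number of vertices is at most C(m, n) = m! / (n!(m-n)!).
m = 26, n = 2
Numerator: 26 * 25
Denominator: 2! = 2
C(26, 2) = 325


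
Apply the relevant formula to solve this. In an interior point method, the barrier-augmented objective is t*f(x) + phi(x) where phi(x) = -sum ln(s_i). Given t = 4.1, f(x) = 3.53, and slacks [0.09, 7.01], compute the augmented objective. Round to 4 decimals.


Step 1: Compute log-barrier.
ln values: [-2.4079, 1.9473]
phi = -(-2.4079 + 1.9473) = 0.4606
Step 2: Compute augmented objective.
t*f(x) = 4.1*3.53 = 14.473
Total = 14.473 + 0.4606 = 14.9336


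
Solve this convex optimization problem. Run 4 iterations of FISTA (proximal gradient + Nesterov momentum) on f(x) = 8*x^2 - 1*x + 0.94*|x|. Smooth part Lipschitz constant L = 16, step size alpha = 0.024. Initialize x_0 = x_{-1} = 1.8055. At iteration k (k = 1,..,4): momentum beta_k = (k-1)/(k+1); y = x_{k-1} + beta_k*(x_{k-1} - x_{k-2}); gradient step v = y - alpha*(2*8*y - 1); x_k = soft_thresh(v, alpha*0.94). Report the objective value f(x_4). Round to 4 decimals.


FISTA on f(x) = 8*x^2 - 1*x + 0.94*|x|
L = 16, alpha = 0.024
Iteration 1: beta = 0.0, y = 1.8055 + 0.0*(1.8055 - 1.8055) = 1.8055
  grad(y) = 27.888, v = y - alpha*grad = 1.1362
  prox(v) = soft_thresh(1.1362, 0.0226) = 1.1136
Iteration 2: beta = 0.3333, y = 1.1136 + 0.3333*(1.1136 - 1.8055) = 0.883
  grad(y) = 13.1281, v = y - alpha*grad = 0.5679
  prox(v) = soft_thresh(0.5679, 0.0226) = 0.5454
Iteration 3: beta = 0.5, y = 0.5454 + 0.5*(0.5454 - 1.1136) = 0.2612
  grad(y) = 3.1799, v = y - alpha*grad = 0.1849
  prox(v) = soft_thresh(0.1849, 0.0226) = 0.1624
Iteration 4: beta = 0.6, y = 0.1624 + 0.6*(0.1624 - 0.5454) = -0.0674
  grad(y) = -2.079, v = y - alpha*grad = -0.0175
  prox(v) = soft_thresh(-0.0175, 0.0226) = 0.0
f(x_4) = 8*0.0^2 - 1*0.0 + 0.94*|0.0| = 0.0


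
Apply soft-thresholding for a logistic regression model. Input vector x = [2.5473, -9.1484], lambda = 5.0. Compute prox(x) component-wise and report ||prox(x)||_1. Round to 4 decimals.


Soft-thresholding with lambda = 5.0:
prox(2.5473) = sign(2.5473)*max(|2.5473| - 5.0, 0) = 0.0
prox(-9.1484) = sign(-9.1484)*max(|-9.1484| - 5.0, 0) = -4.1484
prox(x) = [0.0, -4.1484]
||prox(x)||_1 = 0.0 + 4.1484 = 4.1484


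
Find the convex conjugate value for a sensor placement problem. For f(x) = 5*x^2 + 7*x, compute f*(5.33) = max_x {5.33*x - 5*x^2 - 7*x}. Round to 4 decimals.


f*(y) = sup_x {y*x - a*x^2 - b*x} = sup_x {(y-b)*x - a*x^2}
FOC: (y - b) - 2a*x = 0 => x* = (y - b)/(2a)
x* = (5.33 - 7)/(2*5) = -0.167
f*(5.33) = (y-b)^2/(4a) = (5.33 - 7)^2/(4*5)
= 2.7889/20 = 0.1394


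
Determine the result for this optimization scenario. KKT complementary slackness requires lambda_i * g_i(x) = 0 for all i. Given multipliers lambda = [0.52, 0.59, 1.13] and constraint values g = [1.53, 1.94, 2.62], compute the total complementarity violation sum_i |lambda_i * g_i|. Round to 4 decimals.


KKT complementary slackness check:
lambda_1 * g_1 = 0.52 * 1.53 = 0.7956
lambda_2 * g_2 = 0.59 * 1.94 = 1.1446
lambda_3 * g_3 = 1.13 * 2.62 = 2.9606
Total violation = 0.7956 + 1.1446 + 2.9606 = 4.9008


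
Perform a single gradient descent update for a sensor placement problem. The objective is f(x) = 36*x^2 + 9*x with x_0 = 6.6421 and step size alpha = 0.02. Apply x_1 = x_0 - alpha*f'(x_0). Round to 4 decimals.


We compute the gradient at x_0 and apply the update.
f'(x) = 72*x + 9
f'(6.6421) = 72*6.6421 + 9 = 487.2312
x_1 = 6.6421 - 0.02*487.2312 = -3.1025


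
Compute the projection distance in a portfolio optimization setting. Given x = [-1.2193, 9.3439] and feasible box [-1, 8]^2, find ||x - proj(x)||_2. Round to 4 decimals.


Project each component onto [-1, 8].
clip(-1.2193) = -1.0, clip(9.3439) = 8.0
Projection = [-1.0, 8.0]
Squared diffs: [0.0481, 1.8061]
Distance = sqrt(1.8542) = 1.3617


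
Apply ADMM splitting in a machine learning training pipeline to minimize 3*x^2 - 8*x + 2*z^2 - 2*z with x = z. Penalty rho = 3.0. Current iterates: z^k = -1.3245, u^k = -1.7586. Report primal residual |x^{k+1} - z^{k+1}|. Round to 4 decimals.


ADMM iteration with rho = 3.0, z^k = -1.3245, u^k = -1.7586
Step 1: x-update.
Minimize 3*x^2 - 8*x + (3.0/2)*(x + 1.3245 - 1.7586)^2
FOC: (2*3 + 3.0)*x = 8 + 3.0*(-1.3245 + 1.7586)
x^{k+1} = 1.0336
Step 2: z-update.
Minimize 2*z^2 - 2*z + (3.0/2)*(1.0336 - z - 1.7586)^2
FOC: (2*2 + 3.0)*z = 2 + 3.0*(1.0336 - 1.7586)
z^{k+1} = -0.025
Step 3: u-update.
u^{k+1} = -1.7586 + 1.0336 + 0.025 = -0.7
Step 4: Primal residual = |1.0336 + 0.025| = 1.0586


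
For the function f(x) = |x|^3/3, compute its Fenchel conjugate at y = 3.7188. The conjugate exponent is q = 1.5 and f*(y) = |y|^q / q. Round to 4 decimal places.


The conjugate exponent q satisfies 1/p + 1/q = 1.
p = 3, so q = 3/(3 - 1) = 1.5
|y|^q = 3.7188^1.5 = 7.1714
f*(3.7188) = 7.1714 / 1.5 = 4.7809


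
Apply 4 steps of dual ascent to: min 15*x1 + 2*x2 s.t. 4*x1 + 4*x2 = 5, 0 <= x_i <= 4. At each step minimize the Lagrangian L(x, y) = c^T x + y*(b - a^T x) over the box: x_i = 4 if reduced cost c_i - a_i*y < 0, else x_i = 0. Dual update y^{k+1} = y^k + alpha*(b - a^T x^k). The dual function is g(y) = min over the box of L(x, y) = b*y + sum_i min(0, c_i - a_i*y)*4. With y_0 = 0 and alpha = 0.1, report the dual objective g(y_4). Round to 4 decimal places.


Dual ascent for LP: min 15*x1 + 2*x2, 4*x1 + 4*x2 = 5, 0 <= x_i <= 4
Step 1: y^k = 0.0, reduced costs: (15.0, 2.0)
  x^k = (0.0, 0.0), subgradient = b - a^T x = 5.0
  y^{k+1} = 0.0 + 0.1*5.0 = 0.5
Step 2: y^k = 0.5, reduced costs: (13.0, 0.0)
  x^k = (0.0, 0.0), subgradient = b - a^T x = 5.0
  y^{k+1} = 0.5 + 0.1*5.0 = 1.0
Step 3: y^k = 1.0, reduced costs: (11.0, -2.0)
  x^k = (0.0, 4.0), subgradient = b - a^T x = -11.0
  y^{k+1} = 1.0 + 0.1*-11.0 = -0.1
Step 4: y^k = -0.1, reduced costs: (15.4, 2.4)
  x^k = (0.0, 0.0), subgradient = b - a^T x = 5.0
  y^{k+1} = -0.1 + 0.1*5.0 = 0.4
Dual objective at y_4 = 0.4: reduced costs (13.4, 0.4), box minimizer x = (0.0, 0.0)
g(y_4) = b*y + (c1 - a1*y)*x1 + (c2 - a2*y)*x2 = 5*0.4 + 13.4*0.0 + 0.4*0.0 = 2.0 + 0.0 + 0.0 = 2.0


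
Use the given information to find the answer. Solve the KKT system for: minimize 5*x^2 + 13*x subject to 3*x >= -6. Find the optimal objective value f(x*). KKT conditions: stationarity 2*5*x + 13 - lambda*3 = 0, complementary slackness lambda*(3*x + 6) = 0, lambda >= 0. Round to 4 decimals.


Step 1: Try lambda = 0 (constraint inactive).
Stationarity: 2*5*x + 13 = 0
x* = -13/(2*5) = -1.3
Check constraint: 3*-1.3 = -3.9 >= -6 -- satisfied.
Step 2: Compute optimal value.
f(x*) = 5*(-1.3)^2 + 13*(-1.3) = -8.45


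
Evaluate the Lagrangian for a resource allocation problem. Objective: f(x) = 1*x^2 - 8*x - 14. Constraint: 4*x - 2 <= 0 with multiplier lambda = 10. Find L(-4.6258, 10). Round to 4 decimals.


Step 1: Evaluate f(x).
f(-4.6258) = 1*(-4.6258)^2 - 8*(-4.6258) - 14 = 44.4044
Step 2: Evaluate g(x).
g(-4.6258) = 4*-4.6258 - 2 = -20.5032
Step 3: Compute Lagrangian.
L = 44.4044 + 10*-20.5032 = -160.6276


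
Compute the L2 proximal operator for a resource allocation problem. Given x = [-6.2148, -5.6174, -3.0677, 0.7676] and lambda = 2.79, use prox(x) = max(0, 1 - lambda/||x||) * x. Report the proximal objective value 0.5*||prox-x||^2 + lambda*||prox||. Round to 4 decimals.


Step 1: Compute ||x||.
||x|| = 8.9543
Step 2: Compute scaling factor.
scale = max(0, 1 - 2.79/8.9543) = 0.6884
Step 3: prox(x) = [-4.2784, -3.8671, -2.1119, 0.5284]
||prox(x)|| = 6.1643
Step 4: Proximal objective.
0.5*||prox-x||^2 = 3.8921
lambda*||prox|| = 17.1984
Total = 21.0904


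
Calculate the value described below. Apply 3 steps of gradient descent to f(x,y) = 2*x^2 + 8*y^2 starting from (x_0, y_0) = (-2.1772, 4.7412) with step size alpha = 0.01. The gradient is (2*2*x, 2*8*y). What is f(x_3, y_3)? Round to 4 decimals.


Gradient descent on f(x,y) = 2*x^2 + 8*y^2.
Starting point: (-2.1772, 4.7412), alpha = 0.01
Step 1: grad_x = 2*2*-2.1772 = -8.7088, grad_y = 2*8*4.7412 = 75.8592
  x_1 = -2.1772 - 0.01*-8.7088 = -2.0901
  y_1 = 4.7412 - 0.01*75.8592 = 3.9826
Step 2: grad_x = 2*2*-2.0901 = -8.3604, grad_y = 2*8*3.9826 = 63.7217
  x_2 = -2.0901 - 0.01*-8.3604 = -2.0065
  y_2 = 3.9826 - 0.01*63.7217 = 3.3454
Step 3: grad_x = 2*2*-2.0065 = -8.026, grad_y = 2*8*3.3454 = 53.5263
  x_3 = -2.0065 - 0.01*-8.026 = -1.9262
  y_3 = 3.3454 - 0.01*53.5263 = 2.8101
f(-1.9262, 2.8101) = 2*(-1.9262)^2 + 8*2.8101^2 = 70.5954


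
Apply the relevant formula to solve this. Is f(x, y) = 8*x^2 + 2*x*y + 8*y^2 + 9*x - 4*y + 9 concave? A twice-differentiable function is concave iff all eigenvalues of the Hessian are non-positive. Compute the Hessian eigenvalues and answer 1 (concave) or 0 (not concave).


The Hessian of f(x,y) = 8*x^2 + 2*x*y + 8*y^2 + 9*x - 4*y + 9 is:
H = [[16, 2], [2, 16]]
Trace = 16 + 16 = 32
Determinant = 16*16 - (2)^2 = 252
Discriminant = (32)^2 - 4*252 = 16.0
Eigenvalues: lambda_1 = 14.0, lambda_2 = 18.0
The function is not concave.

0


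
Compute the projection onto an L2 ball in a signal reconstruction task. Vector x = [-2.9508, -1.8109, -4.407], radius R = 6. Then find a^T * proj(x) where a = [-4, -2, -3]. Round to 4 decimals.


Step 1: Compute ||x|| (intermediates to 6 decimals).
||x|| = sqrt((-2.9508)^2 + (-1.8109)^2 + (-4.407)^2) = 5.604304
Step 2: Project.
Since ||x|| <= R, proj = x (no scaling needed).
proj(x) = [-2.9508, -1.8109, -4.407]
Step 3: Dot product.
a^T * proj(x) = -4*(-2.9508) - 2*(-1.8109) - 3*(-4.407) = 28.646


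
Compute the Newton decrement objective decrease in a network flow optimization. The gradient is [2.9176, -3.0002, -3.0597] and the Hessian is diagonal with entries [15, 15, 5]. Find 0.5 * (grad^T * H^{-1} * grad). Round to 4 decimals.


Step 1: H is diagonal, so H^(-1) * g = [0.1945, -0.2, -0.6119].
Step 2: g^T H^(-1) g = sum_i g_i^2 / H_ii
  = (2.9176)^2/15 + (-3.0002)^2/15 + (-3.0597)^2/5
  = 0.5675 + 0.6001 + 1.8724 = 3.0399
Step 3: Objective decrease = 0.5 * g^T H^(-1) g = 1.52


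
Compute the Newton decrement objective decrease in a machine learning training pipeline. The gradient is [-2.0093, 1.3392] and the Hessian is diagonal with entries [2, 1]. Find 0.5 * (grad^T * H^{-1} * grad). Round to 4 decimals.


Step 1: H is diagonal, so H^(-1) * g = [-1.0047, 1.3392].
Step 2: g^T H^(-1) g = sum_i g_i^2 / H_ii
  = (-2.0093)^2/2 + (1.3392)^2/1
  = 2.0186 + 1.7935 = 3.8121
Step 3: Objective decrease = 0.5 * g^T H^(-1) g = 1.906


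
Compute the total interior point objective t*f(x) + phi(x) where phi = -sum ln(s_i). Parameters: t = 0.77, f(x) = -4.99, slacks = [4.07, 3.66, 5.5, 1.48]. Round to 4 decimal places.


Step 1: Compute log-barrier.
ln values: [1.4036, 1.2975, 1.7047, 0.392]
phi = -(1.4036 + 1.2975 + 1.7047 + 0.392) = -4.7979
Step 2: Compute augmented objective.
t*f(x) = 0.77*-4.99 = -3.8423
Total = -3.8423 - 4.7979 = -8.6402
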